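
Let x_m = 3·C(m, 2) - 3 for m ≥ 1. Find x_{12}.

C(12, 2) = 66, so x_{12} = 195.

195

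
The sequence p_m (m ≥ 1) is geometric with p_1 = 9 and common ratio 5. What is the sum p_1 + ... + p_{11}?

p_m = 9·5^(m-1).
S = 9·(5^11 - 1)/(5 - 1) = 9·(48828125 - 1)/(4) = 109863279.

109863279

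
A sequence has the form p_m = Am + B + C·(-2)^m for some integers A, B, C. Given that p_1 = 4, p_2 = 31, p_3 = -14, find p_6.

283

Plug in m = 1, 2, 3: A + B - 2C = 4; 2A + B + 4C = 31; 3A + B - 8C = -14.
Subtracting the first from the second: A + 6C = 27.
Subtracting the second from the third: A - 12C = -45.
Solving: C = 4, A = 3, then B = 9.
Hence p_6 = 3·6 + 9 + 4·64 = 283.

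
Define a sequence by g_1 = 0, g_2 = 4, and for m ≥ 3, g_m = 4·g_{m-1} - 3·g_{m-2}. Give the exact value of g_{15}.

g_3 = 16  g_4 = 52  g_5 = 160  …  g_{12} = 354292  g_{13} = 1062880  g_{14} = 3188644  g_{15} = 9565936.
(Characteristic roots are 3 and 1.)

9565936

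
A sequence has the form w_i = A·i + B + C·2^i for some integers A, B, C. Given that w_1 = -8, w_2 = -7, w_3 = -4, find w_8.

Plug in i = 1, 2, 3: A + B + 2C = -8; 2A + B + 4C = -7; 3A + B + 8C = -4.
Subtracting the first from the second: A + 2C = 1.
Subtracting the second from the third: A + 4C = 3.
Solving: C = 1, A = -1, then B = -9.
Hence w_8 = -1·8 + (-9) + 1·256 = 239.

239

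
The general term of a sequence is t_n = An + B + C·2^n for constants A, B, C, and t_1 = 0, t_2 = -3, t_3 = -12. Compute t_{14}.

-49107

At n = 1, 2, 3: A + B + 2C = 0; 2A + B + 4C = -3; 3A + B + 8C = -12.
Subtracting the first from the second: A + 2C = -3.
Subtracting the second from the third: A + 4C = -9.
Solving: C = -3, A = 3, then B = 3.
Hence t_{14} = 3·14 + 3 + (-3)·16384 = -49107.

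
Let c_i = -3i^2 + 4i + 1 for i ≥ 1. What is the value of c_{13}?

-454

c_{13} = -3·13^2 + 4·13 + 1 = -454.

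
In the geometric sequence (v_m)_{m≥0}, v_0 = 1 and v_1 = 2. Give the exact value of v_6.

64

Common ratio r = 2.
v_m = 1·2^(m-0).
v_6 = 1·2^6 = 64.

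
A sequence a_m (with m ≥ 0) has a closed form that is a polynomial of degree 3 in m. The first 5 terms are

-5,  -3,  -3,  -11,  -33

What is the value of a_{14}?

-2343

1st diffs: 2, 0, -8, -22.
2nd diffs: -2, -8, -14.
3rd diffs: -6, -6 (constant).
Newton forward-difference form: a_m = -5 + 2·C(m,1) + (-2)·C(m,2) + (-6)·C(m,3).
At m = 14: m = 14, so a_{14} = -5 + 28 - 182 - 2184 = -2343.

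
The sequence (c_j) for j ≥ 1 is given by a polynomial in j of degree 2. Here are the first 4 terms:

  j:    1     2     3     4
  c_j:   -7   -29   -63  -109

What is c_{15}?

1st diffs: -22, -34, -46.
2nd diffs: -12, -12 (constant).
Newton forward-difference form: c_j = -7 + (-22)·C(j-1,1) + (-12)·C(j-1,2).
At j = 15: j-1 = 14, so c_{15} = -7 - 308 - 1092 = -1407.

-1407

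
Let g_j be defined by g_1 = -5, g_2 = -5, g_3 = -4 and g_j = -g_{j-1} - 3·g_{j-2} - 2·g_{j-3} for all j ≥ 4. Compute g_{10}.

Step forward from the initial values:
g_4 = 29, g_5 = -7, g_6 = -72, g_7 = 35, g_8 = 195, g_9 = -156, g_{10} = -499.

-499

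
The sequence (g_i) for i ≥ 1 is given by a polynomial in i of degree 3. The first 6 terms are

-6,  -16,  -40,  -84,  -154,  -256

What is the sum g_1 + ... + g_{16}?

1st diffs: -10, -24, -44, -70, -102.
2nd diffs: -14, -20, -26, -32.
3rd diffs: -6, -6, -6 (constant).
So g_i = -i^3 - i^2 - 4.
Continuing: …, -396, -580, -814, -1104, …, g_{16} = -4356.
Summing i = 1..16 (16 terms) gives -20056.

-20056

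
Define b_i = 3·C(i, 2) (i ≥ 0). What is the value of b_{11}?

165

C(11, 2) = 55, so b_{11} = 165.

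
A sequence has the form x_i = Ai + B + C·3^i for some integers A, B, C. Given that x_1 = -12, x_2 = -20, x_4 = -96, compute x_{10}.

-59076

The three given values yield: A + B + 3C = -12; 2A + B + 9C = -20; 4A + B + 81C = -96.
Subtracting the first from the second: A + 6C = -8.
Subtracting the second from the third: 2A + 72C = -76.
Solving: C = -1, A = -2, then B = -7.
So x_i = -2·i + (-7) + (-1)·3^i; at i=10 this is -59076.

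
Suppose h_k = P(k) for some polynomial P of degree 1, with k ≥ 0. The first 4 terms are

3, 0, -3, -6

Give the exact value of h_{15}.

1st diffs: -3, -3, -3 (constant).
So h_k = -3k + 3.
Evaluating at k = 15 gives h_{15} = -42.

-42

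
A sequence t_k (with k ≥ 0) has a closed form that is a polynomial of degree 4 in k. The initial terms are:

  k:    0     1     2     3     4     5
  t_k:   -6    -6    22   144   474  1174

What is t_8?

7834

1st diffs: 0, 28, 122, 330, 700.
2nd diffs: 28, 94, 208, 370.
3rd diffs: 66, 114, 162.
4th diffs: 48, 48 (constant).
So t_k = 2k^4 - k^3 + 3k^2 - 4k - 6.
Evaluating at k = 8 gives t_8 = 7834.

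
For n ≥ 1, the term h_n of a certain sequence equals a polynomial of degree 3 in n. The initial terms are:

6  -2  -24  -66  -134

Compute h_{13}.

1st diffs: -8, -22, -42, -68.
2nd diffs: -14, -20, -26.
3rd diffs: -6, -6 (constant).
Newton forward-difference form: h_n = 6 + (-8)·C(n-1,1) + (-14)·C(n-1,2) + (-6)·C(n-1,3).
At n = 13: n-1 = 12, so h_{13} = 6 - 96 - 924 - 1320 = -2334.

-2334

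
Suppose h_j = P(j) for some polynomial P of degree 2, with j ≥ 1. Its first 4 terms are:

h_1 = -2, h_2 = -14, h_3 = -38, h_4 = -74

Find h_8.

-338

1st diffs: -12, -24, -36.
2nd diffs: -12, -12 (constant).
Newton forward-difference form: h_j = -2 + (-12)·C(j-1,1) + (-12)·C(j-1,2).
At j = 8: j-1 = 7, so h_8 = -2 - 84 - 252 = -338.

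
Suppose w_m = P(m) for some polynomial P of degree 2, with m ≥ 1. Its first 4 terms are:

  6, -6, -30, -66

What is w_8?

1st diffs: -12, -24, -36.
2nd diffs: -12, -12 (constant).
Newton forward-difference form: w_m = 6 + (-12)·C(m-1,1) + (-12)·C(m-1,2).
At m = 8: m-1 = 7, so w_8 = 6 - 84 - 252 = -330.

-330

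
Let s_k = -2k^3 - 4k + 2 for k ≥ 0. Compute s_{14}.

-5542

s_{14} = -2·14^3 - 4·14 + 2 = -5542.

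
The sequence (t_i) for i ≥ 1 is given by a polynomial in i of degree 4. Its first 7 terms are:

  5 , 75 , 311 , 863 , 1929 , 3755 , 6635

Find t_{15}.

1st diffs: 70, 236, 552, 1066, 1826, 2880.
2nd diffs: 166, 316, 514, 760, 1054.
3rd diffs: 150, 198, 246, 294.
4th diffs: 48, 48, 48 (constant).
Newton forward-difference form: t_i = 5 + 70·C(i-1,1) + 166·C(i-1,2) + 150·C(i-1,3) + 48·C(i-1,4).
At i = 15: i-1 = 14, so t_{15} = 5 + 980 + 15106 + 54600 + 48048 = 118739.

118739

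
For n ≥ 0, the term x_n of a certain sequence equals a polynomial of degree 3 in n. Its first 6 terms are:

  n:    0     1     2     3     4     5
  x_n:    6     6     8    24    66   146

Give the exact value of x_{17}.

8438

1st diffs: 0, 2, 16, 42, 80.
2nd diffs: 2, 14, 26, 38.
3rd diffs: 12, 12, 12 (constant).
Newton forward-difference form: x_n = 6 + 2·C(n,2) + 12·C(n,3).
At n = 17: n = 17, so x_{17} = 6 + 272 + 8160 = 8438.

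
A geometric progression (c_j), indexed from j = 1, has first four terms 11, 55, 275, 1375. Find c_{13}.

Common ratio r = 5.
c_j = 11·5^(j-1).
c_{13} = 11·5^12 = 2685546875.

2685546875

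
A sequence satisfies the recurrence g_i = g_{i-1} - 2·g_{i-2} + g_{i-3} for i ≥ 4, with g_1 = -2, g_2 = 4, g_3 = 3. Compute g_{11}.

Applying the relation repeatedly:
g_4 = -7, g_5 = -9, g_6 = 8, g_7 = 19, g_8 = -6, g_9 = -36, g_{10} = -5, g_{11} = 61.

61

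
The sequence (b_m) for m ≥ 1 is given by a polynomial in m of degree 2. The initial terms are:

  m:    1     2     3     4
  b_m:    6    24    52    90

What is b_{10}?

1st diffs: 18, 28, 38.
2nd diffs: 10, 10 (constant).
Newton forward-difference form: b_m = 6 + 18·C(m-1,1) + 10·C(m-1,2).
At m = 10: m-1 = 9, so b_{10} = 6 + 162 + 360 = 528.

528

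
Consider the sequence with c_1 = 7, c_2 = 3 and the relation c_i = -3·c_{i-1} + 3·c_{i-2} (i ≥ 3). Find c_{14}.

-18526077

Applying the relation repeatedly:
c_3 = 12, c_4 = -27, c_5 = 117, …, c_{11} = 339957, c_{12} = -1288872, c_{13} = 4886487, c_{14} = -18526077.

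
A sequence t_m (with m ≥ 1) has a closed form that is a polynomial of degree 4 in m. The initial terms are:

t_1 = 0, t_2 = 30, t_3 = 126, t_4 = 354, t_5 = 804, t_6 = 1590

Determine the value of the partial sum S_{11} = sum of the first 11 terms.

1st diffs: 30, 96, 228, 450, 786.
2nd diffs: 66, 132, 222, 336.
3rd diffs: 66, 90, 114.
4th diffs: 24, 24 (constant).
So t_m = m^4 + m^3 + 2m^2 + 2m - 6.
Continuing: …, 2850, 4746, 7464, 11214, …, t_{11} = 16230.
Summing m = 1..11 (11 terms) gives 45408.

45408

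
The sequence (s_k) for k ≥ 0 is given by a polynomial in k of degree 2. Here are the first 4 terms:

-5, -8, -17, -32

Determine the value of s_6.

-113

1st diffs: -3, -9, -15.
2nd diffs: -6, -6 (constant).
So s_k = -3k^2 - 5.
Evaluating at k = 6 gives s_6 = -113.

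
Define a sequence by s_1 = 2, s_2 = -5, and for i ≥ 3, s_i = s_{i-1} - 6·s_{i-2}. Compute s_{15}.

s_3 = -17; s_4 = 13; s_5 = 115; …; s_{12} = -59723; s_{13} = 67; s_{14} = 358405; s_{15} = 358003.

358003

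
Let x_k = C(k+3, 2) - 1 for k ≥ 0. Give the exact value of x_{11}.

C(14, 2) = 91, so x_{11} = 90.

90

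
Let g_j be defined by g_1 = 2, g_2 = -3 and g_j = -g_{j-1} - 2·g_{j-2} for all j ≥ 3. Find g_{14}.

Step forward from the initial values:
g_3 = -1;  g_4 = 7;  g_5 = -5;  …;  g_{11} = 35;  g_{12} = -113;  g_{13} = 43;  g_{14} = 183.

183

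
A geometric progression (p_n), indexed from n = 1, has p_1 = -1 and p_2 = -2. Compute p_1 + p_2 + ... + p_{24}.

-16777215

Common ratio r = 2.
p_n = (-1)·2^(n-1).
S = (-1)·(2^24 - 1)/(2 - 1) = (-1)·(16777216 - 1)/(1) = -16777215.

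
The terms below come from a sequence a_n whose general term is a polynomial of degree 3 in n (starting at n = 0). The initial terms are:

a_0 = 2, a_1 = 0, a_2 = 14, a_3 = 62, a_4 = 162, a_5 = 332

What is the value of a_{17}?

14384

1st diffs: -2, 14, 48, 100, 170.
2nd diffs: 16, 34, 52, 70.
3rd diffs: 18, 18, 18 (constant).
Newton forward-difference form: a_n = 2 + (-2)·C(n,1) + 16·C(n,2) + 18·C(n,3).
At n = 17: n = 17, so a_{17} = 2 - 34 + 2176 + 12240 = 14384.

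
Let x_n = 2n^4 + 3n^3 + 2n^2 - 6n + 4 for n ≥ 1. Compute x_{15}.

111739

x_{15} = 2·15^4 + 3·15^3 + 2·15^2 - 6·15 + 4 = 111739.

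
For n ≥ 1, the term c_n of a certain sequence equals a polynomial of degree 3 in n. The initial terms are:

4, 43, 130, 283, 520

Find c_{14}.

1st diffs: 39, 87, 153, 237.
2nd diffs: 48, 66, 84.
3rd diffs: 18, 18 (constant).
Newton forward-difference form: c_n = 4 + 39·C(n-1,1) + 48·C(n-1,2) + 18·C(n-1,3).
At n = 14: n-1 = 13, so c_{14} = 4 + 507 + 3744 + 5148 = 9403.

9403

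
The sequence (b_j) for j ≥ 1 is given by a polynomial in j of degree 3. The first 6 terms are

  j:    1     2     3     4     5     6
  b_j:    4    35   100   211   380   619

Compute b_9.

1876

1st diffs: 31, 65, 111, 169, 239.
2nd diffs: 34, 46, 58, 70.
3rd diffs: 12, 12, 12 (constant).
Newton forward-difference form: b_j = 4 + 31·C(j-1,1) + 34·C(j-1,2) + 12·C(j-1,3).
At j = 9: j-1 = 8, so b_9 = 4 + 248 + 952 + 672 = 1876.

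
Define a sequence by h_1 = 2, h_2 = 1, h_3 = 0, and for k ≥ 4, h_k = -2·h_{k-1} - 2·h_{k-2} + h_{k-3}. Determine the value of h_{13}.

66

h_4 = 0, h_5 = 1, h_6 = -2, h_7 = 2, h_8 = 1, h_9 = -8, h_{10} = 16, h_{11} = -15, h_{12} = -10, h_{13} = 66.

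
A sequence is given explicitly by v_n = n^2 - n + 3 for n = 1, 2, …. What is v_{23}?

509

v_{23} = 1·23^2 - 1·23 + 3 = 509.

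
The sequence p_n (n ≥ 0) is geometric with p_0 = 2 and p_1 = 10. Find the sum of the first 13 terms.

610351562

Common ratio r = 5.
p_n = 2·5^(n-0).
S = 2·(5^13 - 1)/(5 - 1) = 2·(1220703125 - 1)/(4) = 610351562.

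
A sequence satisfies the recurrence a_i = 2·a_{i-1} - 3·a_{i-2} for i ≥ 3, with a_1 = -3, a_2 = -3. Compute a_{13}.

a_3 = 3, a_4 = 15, a_5 = 21, …, a_{10} = 285, a_{11} = 723, a_{12} = 591, a_{13} = -987.

-987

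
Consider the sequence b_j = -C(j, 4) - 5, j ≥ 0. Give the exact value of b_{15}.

-1370

C(15, 4) = 1365, so b_{15} = -1370.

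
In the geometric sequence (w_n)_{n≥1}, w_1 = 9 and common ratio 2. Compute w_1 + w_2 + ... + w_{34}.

w_n = 9·2^(n-1).
S = 9·(2^34 - 1)/(2 - 1) = 9·(17179869184 - 1)/(1) = 154618822647.

154618822647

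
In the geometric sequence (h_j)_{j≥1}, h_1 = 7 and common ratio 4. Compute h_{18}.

h_j = 7·4^(j-1).
h_{18} = 7·4^17 = 120259084288.

120259084288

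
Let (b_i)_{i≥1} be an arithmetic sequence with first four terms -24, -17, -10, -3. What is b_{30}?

179

Common difference d = 7.
b_i = -24 + (i - 1)·7.
b_{30} = -24 + 29·7 = 179.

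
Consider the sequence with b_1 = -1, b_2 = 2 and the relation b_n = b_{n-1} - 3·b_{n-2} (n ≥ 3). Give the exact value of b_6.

-13

b_3 = 5; b_4 = -1; b_5 = -16; b_6 = -13.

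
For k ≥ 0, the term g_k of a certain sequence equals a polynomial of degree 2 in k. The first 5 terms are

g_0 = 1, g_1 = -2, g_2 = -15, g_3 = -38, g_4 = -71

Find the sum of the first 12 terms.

1st diffs: -3, -13, -23, -33.
2nd diffs: -10, -10, -10 (constant).
Newton forward-difference form: g_k = 1 + (-3)·C(k,1) + (-10)·C(k,2).
Continuing: …, -114, -167, -230, -303, …, g_{11} = -582.
Summing k = 0..11 (12 terms) gives -2386.

-2386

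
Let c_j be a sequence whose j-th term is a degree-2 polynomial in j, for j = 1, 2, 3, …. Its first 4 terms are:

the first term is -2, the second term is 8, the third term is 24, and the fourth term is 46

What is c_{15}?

1st diffs: 10, 16, 22.
2nd diffs: 6, 6 (constant).
So c_j = 3j^2 + j - 6.
Evaluating at j = 15 gives c_{15} = 684.

684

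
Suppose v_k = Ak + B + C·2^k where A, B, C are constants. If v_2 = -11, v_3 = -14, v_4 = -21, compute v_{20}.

-1048565

Write the equations: 2A + B + 4C = -11; 3A + B + 8C = -14; 4A + B + 16C = -21.
Subtracting the first from the second: A + 4C = -3.
Subtracting the second from the third: A + 8C = -7.
Solving: C = -1, A = 1, then B = -9.
Therefore v_{20} = 20 + (-9) + (-1)·1048576 = -1048565.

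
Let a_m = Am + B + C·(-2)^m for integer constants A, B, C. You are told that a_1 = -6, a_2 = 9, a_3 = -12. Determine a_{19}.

Write the equations: A + B - 2C = -6; 2A + B + 4C = 9; 3A + B - 8C = -12.
Subtracting the first from the second: A + 6C = 15.
Subtracting the second from the third: A - 12C = -21.
Solving: C = 2, A = 3, then B = -5.
Therefore a_{19} = 57 + (-5) + 2·(-524288) = -1048524.

-1048524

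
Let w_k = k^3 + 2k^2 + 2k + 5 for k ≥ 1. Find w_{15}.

w_{15} = 1·15^3 + 2·15^2 + 2·15 + 5 = 3860.

3860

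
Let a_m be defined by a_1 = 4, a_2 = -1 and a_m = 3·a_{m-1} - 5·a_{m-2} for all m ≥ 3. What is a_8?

1511

Iterate the recurrence:
a_3 = -23;  a_4 = -64;  a_5 = -77;  a_6 = 89;  a_7 = 652;  a_8 = 1511.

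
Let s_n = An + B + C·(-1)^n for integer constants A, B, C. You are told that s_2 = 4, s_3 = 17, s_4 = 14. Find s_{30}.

The three given values yield: 2A + B + C = 4; 3A + B - C = 17; 4A + B + C = 14.
Subtracting the first from the second: A - 2C = 13.
Subtracting the second from the third: A + 2C = -3.
Solving: C = -4, A = 5, then B = -2.
So s_n = 5·n + (-2) + (-4)·(-1)^n; at n=30 this is 144.

144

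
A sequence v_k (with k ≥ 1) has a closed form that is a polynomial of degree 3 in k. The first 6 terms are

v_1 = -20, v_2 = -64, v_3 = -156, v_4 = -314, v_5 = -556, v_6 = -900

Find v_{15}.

1st diffs: -44, -92, -158, -242, -344.
2nd diffs: -48, -66, -84, -102.
3rd diffs: -18, -18, -18 (constant).
Newton forward-difference form: v_k = -20 + (-44)·C(k-1,1) + (-48)·C(k-1,2) + (-18)·C(k-1,3).
At k = 15: k-1 = 14, so v_{15} = -20 - 616 - 4368 - 6552 = -11556.

-11556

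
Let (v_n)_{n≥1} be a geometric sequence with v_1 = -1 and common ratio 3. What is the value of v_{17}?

v_n = (-1)·3^(n-1).
v_{17} = (-1)·3^16 = -43046721.

-43046721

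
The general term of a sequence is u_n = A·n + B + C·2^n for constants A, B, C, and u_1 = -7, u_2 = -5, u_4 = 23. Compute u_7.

The three given values yield: A + B + 2C = -7; 2A + B + 4C = -5; 4A + B + 16C = 23.
Subtracting the first from the second: A + 2C = 2.
Subtracting the second from the third: 2A + 12C = 28.
Solving: C = 3, A = -4, then B = -9.
Hence u_7 = -4·7 + (-9) + 3·128 = 347.

347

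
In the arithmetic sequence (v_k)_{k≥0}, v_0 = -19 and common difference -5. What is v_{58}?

-309

v_k = -19 + (k - 0)·(-5).
v_{58} = -19 + 58·(-5) = -309.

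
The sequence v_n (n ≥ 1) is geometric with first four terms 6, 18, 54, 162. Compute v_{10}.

118098

Common ratio r = 3.
v_n = 6·3^(n-1).
v_{10} = 6·3^9 = 118098.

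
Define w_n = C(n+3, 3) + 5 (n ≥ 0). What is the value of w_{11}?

369

C(14, 3) = 364, so w_{11} = 369.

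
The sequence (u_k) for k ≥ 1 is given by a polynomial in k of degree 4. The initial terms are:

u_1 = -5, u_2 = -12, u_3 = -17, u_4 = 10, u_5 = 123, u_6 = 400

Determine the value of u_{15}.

1st diffs: -7, -5, 27, 113, 277.
2nd diffs: 2, 32, 86, 164.
3rd diffs: 30, 54, 78.
4th diffs: 24, 24 (constant).
Newton forward-difference form: u_k = -5 + (-7)·C(k-1,1) + 2·C(k-1,2) + 30·C(k-1,3) + 24·C(k-1,4).
At k = 15: k-1 = 14, so u_{15} = -5 - 98 + 182 + 10920 + 24024 = 35023.

35023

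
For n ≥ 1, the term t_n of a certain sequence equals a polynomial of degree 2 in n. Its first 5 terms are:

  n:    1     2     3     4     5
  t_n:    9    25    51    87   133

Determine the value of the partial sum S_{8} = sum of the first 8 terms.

1080

1st diffs: 16, 26, 36, 46.
2nd diffs: 10, 10, 10 (constant).
Newton forward-difference form: t_n = 9 + 16·C(n-1,1) + 10·C(n-1,2).
Continuing: 189, 255, 331.
Summing n = 1..8 (8 terms) gives 1080.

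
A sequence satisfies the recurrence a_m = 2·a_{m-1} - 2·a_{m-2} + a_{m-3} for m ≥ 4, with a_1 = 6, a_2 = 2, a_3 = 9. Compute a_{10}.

a_4 = 20; a_5 = 24; a_6 = 17; a_7 = 6; a_8 = 2; a_9 = 9; a_{10} = 20.

20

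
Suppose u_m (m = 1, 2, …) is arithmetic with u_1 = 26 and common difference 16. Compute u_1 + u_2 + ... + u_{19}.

u_m = 26 + (m - 1)·16.
u_{19} = 314; S = 19·(26 + 314)/2 = 3230.

3230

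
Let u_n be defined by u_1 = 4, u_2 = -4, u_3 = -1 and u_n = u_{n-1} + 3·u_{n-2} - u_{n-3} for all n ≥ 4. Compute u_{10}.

Step forward from the initial values:
u_4 = -17;  u_5 = -16;  u_6 = -66;  u_7 = -97;  u_8 = -279;  u_9 = -504;  u_{10} = -1244.

-1244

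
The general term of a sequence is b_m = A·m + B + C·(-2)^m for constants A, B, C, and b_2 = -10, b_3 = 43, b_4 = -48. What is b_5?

The three given values yield: 2A + B + 4C = -10; 3A + B - 8C = 43; 4A + B + 16C = -48.
Subtracting the first from the second: A - 12C = 53.
Subtracting the second from the third: A + 24C = -91.
Solving: C = -4, A = 5, then B = -4.
Therefore b_5 = 25 + (-4) + (-4)·(-32) = 149.

149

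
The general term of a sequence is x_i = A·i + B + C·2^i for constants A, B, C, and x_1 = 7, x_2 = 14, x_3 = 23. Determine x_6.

The three given values yield: A + B + 2C = 7; 2A + B + 4C = 14; 3A + B + 8C = 23.
Subtracting the first from the second: A + 2C = 7.
Subtracting the second from the third: A + 4C = 9.
Solving: C = 1, A = 5, then B = 0.
Therefore x_6 = 30 + 0 + 1·64 = 94.

94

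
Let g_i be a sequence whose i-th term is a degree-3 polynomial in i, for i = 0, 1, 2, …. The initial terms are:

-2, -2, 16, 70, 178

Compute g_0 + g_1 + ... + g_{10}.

8888

1st diffs: 0, 18, 54, 108.
2nd diffs: 18, 36, 54.
3rd diffs: 18, 18 (constant).
Newton forward-difference form: g_i = -2 + 18·C(i,2) + 18·C(i,3).
Continuing: …, 358, 628, 1006, 1510, …, g_{10} = 2968.
Summing i = 0..10 (11 terms) gives 8888.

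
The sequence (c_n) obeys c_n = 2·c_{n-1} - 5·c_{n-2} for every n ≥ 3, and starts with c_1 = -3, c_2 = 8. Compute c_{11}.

Compute successive terms:
c_3 = 31, c_4 = 22, c_5 = -111, c_6 = -332, c_7 = -109, c_8 = 1442, c_9 = 3429, c_{10} = -352, c_{11} = -17849.

-17849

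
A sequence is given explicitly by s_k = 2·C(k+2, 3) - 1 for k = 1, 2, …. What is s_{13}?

C(15, 3) = 455, so s_{13} = 909.

909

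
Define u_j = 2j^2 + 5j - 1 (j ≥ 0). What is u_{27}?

u_{27} = 2·27^2 + 5·27 - 1 = 1592.

1592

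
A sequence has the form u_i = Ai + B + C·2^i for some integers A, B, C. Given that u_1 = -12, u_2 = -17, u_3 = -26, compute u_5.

Plug in i = 1, 2, 3: A + B + 2C = -12; 2A + B + 4C = -17; 3A + B + 8C = -26.
Subtracting the first from the second: A + 2C = -5.
Subtracting the second from the third: A + 4C = -9.
Solving: C = -2, A = -1, then B = -7.
Therefore u_5 = -5 + (-7) + (-2)·32 = -76.

-76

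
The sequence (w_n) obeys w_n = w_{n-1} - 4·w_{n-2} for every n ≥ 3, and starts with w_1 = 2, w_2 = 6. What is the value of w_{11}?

3198

Step forward from the initial values:
w_3 = -2  w_4 = -26  w_5 = -18  w_6 = 86  w_7 = 158  w_8 = -186  w_9 = -818  w_{10} = -74  w_{11} = 3198.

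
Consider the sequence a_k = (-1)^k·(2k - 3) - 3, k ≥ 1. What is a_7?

(-1)^7 = -1; 2k - 3 at k=7 is 11; so a_7 = -14.

-14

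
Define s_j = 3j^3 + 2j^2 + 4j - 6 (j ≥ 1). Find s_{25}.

48219

s_{25} = 3·25^3 + 2·25^2 + 4·25 - 6 = 48219.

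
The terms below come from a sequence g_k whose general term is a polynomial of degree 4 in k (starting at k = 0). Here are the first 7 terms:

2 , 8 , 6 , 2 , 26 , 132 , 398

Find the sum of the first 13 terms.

1st diffs: 6, -2, -4, 24, 106, 266.
2nd diffs: -8, -2, 28, 82, 160.
3rd diffs: 6, 30, 54, 78.
4th diffs: 24, 24, 24 (constant).
Newton forward-difference form: g_k = 2 + 6·C(k,1) + (-8)·C(k,2) + 6·C(k,3) + 24·C(k,4).
Continuing: …, 926, 1842, 3296, 5462, …, g_{12} = 12746.
Summing k = 0..12 (13 terms) gives 33384.

33384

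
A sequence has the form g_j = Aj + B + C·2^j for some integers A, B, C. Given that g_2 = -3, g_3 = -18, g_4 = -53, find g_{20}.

At j = 2, 3, 4: 2A + B + 4C = -3; 3A + B + 8C = -18; 4A + B + 16C = -53.
Subtracting the first from the second: A + 4C = -15.
Subtracting the second from the third: A + 8C = -35.
Solving: C = -5, A = 5, then B = 7.
Therefore g_{20} = 100 + 7 + (-5)·1048576 = -5242773.

-5242773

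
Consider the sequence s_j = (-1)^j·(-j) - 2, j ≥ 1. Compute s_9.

7

(-1)^9 = -1; -j at j=9 is -9; so s_9 = 7.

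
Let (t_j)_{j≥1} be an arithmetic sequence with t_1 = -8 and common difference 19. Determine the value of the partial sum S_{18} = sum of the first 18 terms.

t_j = -8 + (j - 1)·19.
t_{18} = 315; S = 18·(-8 + 315)/2 = 2763.

2763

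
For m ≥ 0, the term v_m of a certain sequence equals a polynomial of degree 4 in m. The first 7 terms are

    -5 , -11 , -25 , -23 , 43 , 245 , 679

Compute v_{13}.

1st diffs: -6, -14, 2, 66, 202, 434.
2nd diffs: -8, 16, 64, 136, 232.
3rd diffs: 24, 48, 72, 96.
4th diffs: 24, 24, 24 (constant).
So v_m = m^4 - 2m^3 - 5m^2 - 5.
Evaluating at m = 13 gives v_{13} = 23317.

23317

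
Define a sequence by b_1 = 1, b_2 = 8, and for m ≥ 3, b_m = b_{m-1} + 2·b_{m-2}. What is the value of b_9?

Compute successive terms:
b_3 = 10; b_4 = 26; b_5 = 46; b_6 = 98; b_7 = 190; b_8 = 386; b_9 = 766.
(Characteristic roots are 2 and -1.)

766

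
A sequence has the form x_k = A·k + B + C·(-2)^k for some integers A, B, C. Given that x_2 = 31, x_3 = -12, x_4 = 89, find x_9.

Plug in k = 2, 3, 4: 2A + B + 4C = 31; 3A + B - 8C = -12; 4A + B + 16C = 89.
Subtracting the first from the second: A - 12C = -43.
Subtracting the second from the third: A + 24C = 101.
Solving: C = 4, A = 5, then B = 5.
So x_k = 5·k + 5 + 4·(-2)^k; at k=9 this is -1998.

-1998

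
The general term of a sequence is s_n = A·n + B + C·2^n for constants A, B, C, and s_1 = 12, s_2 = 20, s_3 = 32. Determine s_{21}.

The three given values yield: A + B + 2C = 12; 2A + B + 4C = 20; 3A + B + 8C = 32.
Subtracting the first from the second: A + 2C = 8.
Subtracting the second from the third: A + 4C = 12.
Solving: C = 2, A = 4, then B = 4.
Hence s_{21} = 4·21 + 4 + 2·2097152 = 4194392.

4194392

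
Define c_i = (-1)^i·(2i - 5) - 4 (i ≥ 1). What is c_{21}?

(-1)^21 = -1; 2i - 5 at i=21 is 37; so c_{21} = -41.

-41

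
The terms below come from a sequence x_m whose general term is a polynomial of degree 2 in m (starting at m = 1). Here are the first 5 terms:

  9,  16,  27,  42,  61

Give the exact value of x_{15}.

471

1st diffs: 7, 11, 15, 19.
2nd diffs: 4, 4, 4 (constant).
So x_m = 2m^2 + m + 6.
Evaluating at m = 15 gives x_{15} = 471.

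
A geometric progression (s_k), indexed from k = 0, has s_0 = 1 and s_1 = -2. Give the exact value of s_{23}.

Common ratio r = -2.
s_k = 1·(-2)^(k-0).
s_{23} = 1·(-2)^23 = -8388608.

-8388608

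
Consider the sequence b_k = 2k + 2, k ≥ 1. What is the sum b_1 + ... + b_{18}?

378

Over k = 1..18: Σk = 171.
Total = (2)·171 + (2)·18 = 378.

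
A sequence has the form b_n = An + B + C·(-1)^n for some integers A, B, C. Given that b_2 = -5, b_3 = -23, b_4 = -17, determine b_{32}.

-185

The three given values yield: 2A + B + C = -5; 3A + B - C = -23; 4A + B + C = -17.
Subtracting the first from the second: A - 2C = -18.
Subtracting the second from the third: A + 2C = 6.
Solving: C = 6, A = -6, then B = 1.
So b_n = -6·n + 1 + 6·(-1)^n; at n=32 this is -185.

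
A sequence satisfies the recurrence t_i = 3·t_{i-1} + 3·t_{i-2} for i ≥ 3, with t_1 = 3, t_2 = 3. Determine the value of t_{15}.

148659138

Step forward from the initial values:
t_3 = 18  t_4 = 63  t_5 = 243  …  t_{12} = 2727918  t_{13} = 10342323  t_{14} = 39210723  t_{15} = 148659138.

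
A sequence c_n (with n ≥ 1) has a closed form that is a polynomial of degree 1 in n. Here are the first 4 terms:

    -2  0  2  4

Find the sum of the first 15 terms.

1st diffs: 2, 2, 2 (constant).
So c_n = 2n - 4.
Continuing: …, 6, 8, 10, 12, …, c_{15} = 26.
Summing n = 1..15 (15 terms) gives 180.

180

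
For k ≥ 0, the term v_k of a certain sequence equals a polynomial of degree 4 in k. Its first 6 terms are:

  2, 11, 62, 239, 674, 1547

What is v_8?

1st diffs: 9, 51, 177, 435, 873.
2nd diffs: 42, 126, 258, 438.
3rd diffs: 84, 132, 180.
4th diffs: 48, 48 (constant).
Newton forward-difference form: v_k = 2 + 9·C(k,1) + 42·C(k,2) + 84·C(k,3) + 48·C(k,4).
At k = 8: k = 8, so v_8 = 2 + 72 + 1176 + 4704 + 3360 = 9314.

9314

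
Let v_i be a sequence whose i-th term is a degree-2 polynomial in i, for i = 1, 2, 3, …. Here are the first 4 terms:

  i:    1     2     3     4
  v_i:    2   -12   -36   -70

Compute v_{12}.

1st diffs: -14, -24, -34.
2nd diffs: -10, -10 (constant).
So v_i = -5i^2 + i + 6.
Evaluating at i = 12 gives v_{12} = -702.

-702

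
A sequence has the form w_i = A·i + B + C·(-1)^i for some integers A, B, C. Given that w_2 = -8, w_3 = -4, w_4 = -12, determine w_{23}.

Plug in i = 2, 3, 4: 2A + B + C = -8; 3A + B - C = -4; 4A + B + C = -12.
Subtracting the first from the second: A - 2C = 4.
Subtracting the second from the third: A + 2C = -8.
Solving: C = -3, A = -2, then B = -1.
Therefore w_{23} = -46 + (-1) + (-3)·(-1) = -44.

-44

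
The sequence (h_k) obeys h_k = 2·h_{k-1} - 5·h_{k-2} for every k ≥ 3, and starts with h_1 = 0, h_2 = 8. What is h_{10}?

Applying the relation repeatedly:
h_3 = 16;  h_4 = -8;  h_5 = -96;  h_6 = -152;  h_7 = 176;  h_8 = 1112;  h_9 = 1344;  h_{10} = -2872.

-2872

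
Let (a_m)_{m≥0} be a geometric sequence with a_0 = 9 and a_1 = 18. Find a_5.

288

Common ratio r = 2.
a_m = 9·2^(m-0).
a_5 = 9·2^5 = 288.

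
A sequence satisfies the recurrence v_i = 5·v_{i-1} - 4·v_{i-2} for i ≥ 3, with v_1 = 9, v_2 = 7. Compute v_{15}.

Compute successive terms:
v_3 = -1; v_4 = -33; v_5 = -161; …; v_{12} = -2796193; v_{13} = -11184801; v_{14} = -44739233; v_{15} = -178956961.
(Characteristic roots are 4 and 1.)

-178956961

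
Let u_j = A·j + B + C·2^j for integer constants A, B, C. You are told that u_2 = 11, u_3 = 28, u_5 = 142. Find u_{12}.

20441

At j = 2, 3, 5: 2A + B + 4C = 11; 3A + B + 8C = 28; 5A + B + 32C = 142.
Subtracting the first from the second: A + 4C = 17.
Subtracting the second from the third: 2A + 24C = 114.
Solving: C = 5, A = -3, then B = -3.
So u_j = -3·j + (-3) + 5·2^j; at j=12 this is 20441.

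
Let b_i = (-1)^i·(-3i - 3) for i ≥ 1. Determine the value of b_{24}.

-75

(-1)^24 = 1; -3i - 3 at i=24 is -75; so b_{24} = -75.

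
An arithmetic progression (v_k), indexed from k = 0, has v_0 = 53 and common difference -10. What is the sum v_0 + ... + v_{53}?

-11448

v_k = 53 + (k - 0)·(-10).
v_{53} = -477; S = 54·(53 + (-477))/2 = -11448.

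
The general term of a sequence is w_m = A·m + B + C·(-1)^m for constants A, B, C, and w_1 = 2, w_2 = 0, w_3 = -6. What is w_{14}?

-48

The three given values yield: A + B - C = 2; 2A + B + C = 0; 3A + B - C = -6.
Subtracting the first from the second: A + 2C = -2.
Subtracting the second from the third: A - 2C = -6.
Solving: C = 1, A = -4, then B = 7.
So w_m = -4·m + 7 + 1·(-1)^m; at m=14 this is -48.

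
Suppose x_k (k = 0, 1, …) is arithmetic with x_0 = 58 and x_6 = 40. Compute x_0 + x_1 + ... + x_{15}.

Common difference d = (40 - 58) / (6 - 0) = -3.
x_k = 58 + (k - 0)·(-3).
x_{15} = 13; S = 16·(58 + 13)/2 = 568.

568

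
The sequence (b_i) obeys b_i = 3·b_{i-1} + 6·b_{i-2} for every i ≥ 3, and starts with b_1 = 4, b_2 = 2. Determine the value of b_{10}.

Step forward from the initial values:
b_3 = 30  b_4 = 102  b_5 = 486  b_6 = 2070  b_7 = 9126  b_8 = 39798  b_9 = 174150  b_{10} = 761238.

761238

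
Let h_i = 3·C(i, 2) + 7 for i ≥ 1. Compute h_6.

52

C(6, 2) = 15, so h_6 = 52.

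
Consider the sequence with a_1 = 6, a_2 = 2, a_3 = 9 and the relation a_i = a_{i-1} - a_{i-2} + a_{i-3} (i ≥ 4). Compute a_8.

Step forward from the initial values:
a_4 = 13;  a_5 = 6;  a_6 = 2;  a_7 = 9;  a_8 = 13.

13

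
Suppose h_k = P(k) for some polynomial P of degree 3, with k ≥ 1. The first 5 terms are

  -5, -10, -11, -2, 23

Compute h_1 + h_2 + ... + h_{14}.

1st diffs: -5, -1, 9, 25.
2nd diffs: 4, 10, 16.
3rd diffs: 6, 6 (constant).
So h_k = k^3 - 4k^2 - 2.
Continuing: …, 70, 145, 254, 403, …, h_{14} = 1958.
Summing k = 1..14 (14 terms) gives 6937.

6937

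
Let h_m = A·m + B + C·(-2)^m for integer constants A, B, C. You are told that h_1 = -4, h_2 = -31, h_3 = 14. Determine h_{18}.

The three given values yield: A + B - 2C = -4; 2A + B + 4C = -31; 3A + B - 8C = 14.
Subtracting the first from the second: A + 6C = -27.
Subtracting the second from the third: A - 12C = 45.
Solving: C = -4, A = -3, then B = -9.
So h_m = -3·m + (-9) + (-4)·(-2)^m; at m=18 this is -1048639.

-1048639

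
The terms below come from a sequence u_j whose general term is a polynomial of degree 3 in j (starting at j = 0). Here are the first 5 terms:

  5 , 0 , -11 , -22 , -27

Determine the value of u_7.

1st diffs: -5, -11, -11, -5.
2nd diffs: -6, 0, 6.
3rd diffs: 6, 6 (constant).
So u_j = j^3 - 6j^2 + 5.
Evaluating at j = 7 gives u_7 = 54.

54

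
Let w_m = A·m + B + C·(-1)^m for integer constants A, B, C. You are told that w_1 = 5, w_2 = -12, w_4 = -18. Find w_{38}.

-120

Plug in m = 1, 2, 4: A + B - C = 5; 2A + B + C = -12; 4A + B + C = -18.
Subtracting the first from the second: A + 2C = -17.
Subtracting the second from the third: 2A = -6.
Solving: C = -7, A = -3, then B = 1.
Therefore w_{38} = -114 + 1 + (-7)·1 = -120.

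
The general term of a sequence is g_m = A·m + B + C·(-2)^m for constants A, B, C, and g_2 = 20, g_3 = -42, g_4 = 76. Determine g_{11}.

-10258

Write the equations: 2A + B + 4C = 20; 3A + B - 8C = -42; 4A + B + 16C = 76.
Subtracting the first from the second: A - 12C = -62.
Subtracting the second from the third: A + 24C = 118.
Solving: C = 5, A = -2, then B = 4.
Therefore g_{11} = -22 + 4 + 5·(-2048) = -10258.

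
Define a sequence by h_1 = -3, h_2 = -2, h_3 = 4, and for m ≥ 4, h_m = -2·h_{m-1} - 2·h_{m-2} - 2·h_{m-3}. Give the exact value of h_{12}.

Applying the relation repeatedly:
h_4 = 2  h_5 = -8  h_6 = 4  h_7 = 4  h_8 = 0  h_9 = -16  h_{10} = 24  h_{11} = -16  h_{12} = 16.

16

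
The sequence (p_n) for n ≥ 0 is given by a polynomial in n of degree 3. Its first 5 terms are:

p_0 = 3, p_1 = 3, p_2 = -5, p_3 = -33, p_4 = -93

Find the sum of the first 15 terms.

1st diffs: 0, -8, -28, -60.
2nd diffs: -8, -20, -32.
3rd diffs: -12, -12 (constant).
Newton forward-difference form: p_n = 3 + (-8)·C(n,2) + (-12)·C(n,3).
Continuing: …, -197, -357, -585, -893, …, p_{14} = -5093.
Summing n = 0..14 (15 terms) gives -19975.

-19975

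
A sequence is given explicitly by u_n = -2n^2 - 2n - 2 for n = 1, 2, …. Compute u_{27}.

u_{27} = -2·27^2 - 2·27 - 2 = -1514.

-1514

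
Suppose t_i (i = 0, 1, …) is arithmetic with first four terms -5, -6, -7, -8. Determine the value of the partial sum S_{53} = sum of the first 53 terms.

Common difference d = -1.
t_i = -5 + (i - 0)·(-1).
t_{52} = -57; S = 53·(-5 + (-57))/2 = -1643.

-1643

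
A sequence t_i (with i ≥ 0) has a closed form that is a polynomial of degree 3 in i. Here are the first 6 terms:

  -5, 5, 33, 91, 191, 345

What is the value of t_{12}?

1st diffs: 10, 28, 58, 100, 154.
2nd diffs: 18, 30, 42, 54.
3rd diffs: 12, 12, 12 (constant).
Newton forward-difference form: t_i = -5 + 10·C(i,1) + 18·C(i,2) + 12·C(i,3).
At i = 12: i = 12, so t_{12} = -5 + 120 + 1188 + 2640 = 3943.

3943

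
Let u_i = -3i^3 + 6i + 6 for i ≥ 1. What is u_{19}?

-20457

u_{19} = -3·19^3 + 6·19 + 6 = -20457.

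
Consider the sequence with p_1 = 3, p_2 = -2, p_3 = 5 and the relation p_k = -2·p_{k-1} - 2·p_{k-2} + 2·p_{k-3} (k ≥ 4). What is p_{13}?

Applying the relation repeatedly:
p_4 = 0;  p_5 = -14;  p_6 = 38;  p_7 = -48;  p_8 = -8;  p_9 = 188;  p_{10} = -456;  p_{11} = 520;  p_{12} = 248;  p_{13} = -2448.

-2448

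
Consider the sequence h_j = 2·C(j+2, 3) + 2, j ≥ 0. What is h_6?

114

C(8, 3) = 56, so h_6 = 114.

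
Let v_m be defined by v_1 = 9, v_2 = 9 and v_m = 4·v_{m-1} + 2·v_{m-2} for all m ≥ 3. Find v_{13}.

Iterate the recurrence:
v_3 = 54; v_4 = 234; v_5 = 1044; …; v_{10} = 1820304; v_{11} = 8099424; v_{12} = 36038304; v_{13} = 160352064.

160352064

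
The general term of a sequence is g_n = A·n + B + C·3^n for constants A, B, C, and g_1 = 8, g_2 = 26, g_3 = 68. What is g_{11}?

At n = 1, 2, 3: A + B + 3C = 8; 2A + B + 9C = 26; 3A + B + 27C = 68.
Subtracting the first from the second: A + 6C = 18.
Subtracting the second from the third: A + 18C = 42.
Solving: C = 2, A = 6, then B = -4.
Hence g_{11} = 6·11 + (-4) + 2·177147 = 354356.

354356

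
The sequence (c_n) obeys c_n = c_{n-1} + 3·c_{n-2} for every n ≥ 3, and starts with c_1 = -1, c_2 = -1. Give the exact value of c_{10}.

-1159

Compute successive terms:
c_3 = -4; c_4 = -7; c_5 = -19; c_6 = -40; c_7 = -97; c_8 = -217; c_9 = -508; c_{10} = -1159.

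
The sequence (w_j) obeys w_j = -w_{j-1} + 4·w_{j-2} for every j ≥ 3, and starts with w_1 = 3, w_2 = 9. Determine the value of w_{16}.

1407153

Iterate the recurrence:
w_3 = 3;  w_4 = 33;  w_5 = -21;  …;  w_{13} = -82677;  w_{14} = 215289;  w_{15} = -545997;  w_{16} = 1407153.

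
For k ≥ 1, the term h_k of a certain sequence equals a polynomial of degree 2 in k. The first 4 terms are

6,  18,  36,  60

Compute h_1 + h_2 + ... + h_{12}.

2184

1st diffs: 12, 18, 24.
2nd diffs: 6, 6 (constant).
Newton forward-difference form: h_k = 6 + 12·C(k-1,1) + 6·C(k-1,2).
Continuing: …, 90, 126, 168, 216, …, h_{12} = 468.
Summing k = 1..12 (12 terms) gives 2184.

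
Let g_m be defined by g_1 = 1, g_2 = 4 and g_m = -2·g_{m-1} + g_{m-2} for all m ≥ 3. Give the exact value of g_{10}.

3532

Compute successive terms:
g_3 = -7, g_4 = 18, g_5 = -43, g_6 = 104, g_7 = -251, g_8 = 606, g_9 = -1463, g_{10} = 3532.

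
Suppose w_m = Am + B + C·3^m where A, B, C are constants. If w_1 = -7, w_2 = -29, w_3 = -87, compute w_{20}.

-10460353277

Write the equations: A + B + 3C = -7; 2A + B + 9C = -29; 3A + B + 27C = -87.
Subtracting the first from the second: A + 6C = -22.
Subtracting the second from the third: A + 18C = -58.
Solving: C = -3, A = -4, then B = 6.
Therefore w_{20} = -80 + 6 + (-3)·3486784401 = -10460353277.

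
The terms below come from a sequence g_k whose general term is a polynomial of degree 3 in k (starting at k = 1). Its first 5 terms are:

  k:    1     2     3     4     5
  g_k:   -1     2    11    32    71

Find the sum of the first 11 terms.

1st diffs: 3, 9, 21, 39.
2nd diffs: 6, 12, 18.
3rd diffs: 6, 6 (constant).
So g_k = k^3 - 3k^2 + 5k - 4.
Continuing: …, 134, 227, 356, 527, …, g_{11} = 1019.
Summing k = 1..11 (11 terms) gives 3124.

3124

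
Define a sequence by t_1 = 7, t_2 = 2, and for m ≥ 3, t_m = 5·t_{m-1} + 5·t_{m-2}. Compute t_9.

1640625

Applying the relation repeatedly:
t_3 = 45, t_4 = 235, t_5 = 1400, t_6 = 8175, t_7 = 47875, t_8 = 280250, t_9 = 1640625.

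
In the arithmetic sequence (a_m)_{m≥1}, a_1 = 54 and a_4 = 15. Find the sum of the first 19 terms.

Common difference d = (15 - 54) / (4 - 1) = -13.
a_m = 54 + (m - 1)·(-13).
a_{19} = -180; S = 19·(54 + (-180))/2 = -1197.

-1197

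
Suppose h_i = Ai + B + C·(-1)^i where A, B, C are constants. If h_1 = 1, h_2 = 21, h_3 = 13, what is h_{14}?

Write the equations: A + B - C = 1; 2A + B + C = 21; 3A + B - C = 13.
Subtracting the first from the second: A + 2C = 20.
Subtracting the second from the third: A - 2C = -8.
Solving: C = 7, A = 6, then B = 2.
Hence h_{14} = 6·14 + 2 + 7·1 = 93.

93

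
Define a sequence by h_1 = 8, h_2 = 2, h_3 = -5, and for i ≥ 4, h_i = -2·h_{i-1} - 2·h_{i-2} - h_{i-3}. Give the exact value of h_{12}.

Step forward from the initial values:
h_4 = -2;  h_5 = 12;  h_6 = -15;  h_7 = 8;  h_8 = 2;  h_9 = -5;  h_{10} = -2;  h_{11} = 12;  h_{12} = -15.

-15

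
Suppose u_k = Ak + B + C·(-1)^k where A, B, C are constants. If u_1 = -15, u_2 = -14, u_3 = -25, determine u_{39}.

The three given values yield: A + B - C = -15; 2A + B + C = -14; 3A + B - C = -25.
Subtracting the first from the second: A + 2C = 1.
Subtracting the second from the third: A - 2C = -11.
Solving: C = 3, A = -5, then B = -7.
So u_k = -5·k + (-7) + 3·(-1)^k; at k=39 this is -205.

-205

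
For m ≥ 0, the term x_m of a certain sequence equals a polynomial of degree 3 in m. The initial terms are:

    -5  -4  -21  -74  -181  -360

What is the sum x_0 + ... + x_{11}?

-12864

1st diffs: 1, -17, -53, -107, -179.
2nd diffs: -18, -36, -54, -72.
3rd diffs: -18, -18, -18 (constant).
Newton forward-difference form: x_m = -5 + 1·C(m,1) + (-18)·C(m,2) + (-18)·C(m,3).
Continuing: …, -629, -1006, -1509, -2156, …, x_{11} = -3954.
Summing m = 0..11 (12 terms) gives -12864.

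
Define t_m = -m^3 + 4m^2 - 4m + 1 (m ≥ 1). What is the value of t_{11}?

t_{11} = -1·11^3 + 4·11^2 - 4·11 + 1 = -890.

-890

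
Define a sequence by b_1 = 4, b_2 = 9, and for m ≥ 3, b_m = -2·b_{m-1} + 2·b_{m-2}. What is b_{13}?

Step forward from the initial values:
b_3 = -10  b_4 = 38  b_5 = -96  …  b_{10} = 14864  b_{11} = -40608  b_{12} = 110944  b_{13} = -303104.

-303104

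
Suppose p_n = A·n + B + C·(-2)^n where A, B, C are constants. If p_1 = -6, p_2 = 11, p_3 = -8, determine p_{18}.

524371

The three given values yield: A + B - 2C = -6; 2A + B + 4C = 11; 3A + B - 8C = -8.
Subtracting the first from the second: A + 6C = 17.
Subtracting the second from the third: A - 12C = -19.
Solving: C = 2, A = 5, then B = -7.
So p_n = 5·n + (-7) + 2·(-2)^n; at n=18 this is 524371.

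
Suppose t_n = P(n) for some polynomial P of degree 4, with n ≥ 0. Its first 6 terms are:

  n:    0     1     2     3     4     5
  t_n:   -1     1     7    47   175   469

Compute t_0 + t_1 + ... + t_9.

12908

1st diffs: 2, 6, 40, 128, 294.
2nd diffs: 4, 34, 88, 166.
3rd diffs: 30, 54, 78.
4th diffs: 24, 24 (constant).
Newton forward-difference form: t_n = -1 + 2·C(n,1) + 4·C(n,2) + 30·C(n,3) + 24·C(n,4).
Continuing: 1031, 1987, 3487, 5705.
Summing n = 0..9 (10 terms) gives 12908.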